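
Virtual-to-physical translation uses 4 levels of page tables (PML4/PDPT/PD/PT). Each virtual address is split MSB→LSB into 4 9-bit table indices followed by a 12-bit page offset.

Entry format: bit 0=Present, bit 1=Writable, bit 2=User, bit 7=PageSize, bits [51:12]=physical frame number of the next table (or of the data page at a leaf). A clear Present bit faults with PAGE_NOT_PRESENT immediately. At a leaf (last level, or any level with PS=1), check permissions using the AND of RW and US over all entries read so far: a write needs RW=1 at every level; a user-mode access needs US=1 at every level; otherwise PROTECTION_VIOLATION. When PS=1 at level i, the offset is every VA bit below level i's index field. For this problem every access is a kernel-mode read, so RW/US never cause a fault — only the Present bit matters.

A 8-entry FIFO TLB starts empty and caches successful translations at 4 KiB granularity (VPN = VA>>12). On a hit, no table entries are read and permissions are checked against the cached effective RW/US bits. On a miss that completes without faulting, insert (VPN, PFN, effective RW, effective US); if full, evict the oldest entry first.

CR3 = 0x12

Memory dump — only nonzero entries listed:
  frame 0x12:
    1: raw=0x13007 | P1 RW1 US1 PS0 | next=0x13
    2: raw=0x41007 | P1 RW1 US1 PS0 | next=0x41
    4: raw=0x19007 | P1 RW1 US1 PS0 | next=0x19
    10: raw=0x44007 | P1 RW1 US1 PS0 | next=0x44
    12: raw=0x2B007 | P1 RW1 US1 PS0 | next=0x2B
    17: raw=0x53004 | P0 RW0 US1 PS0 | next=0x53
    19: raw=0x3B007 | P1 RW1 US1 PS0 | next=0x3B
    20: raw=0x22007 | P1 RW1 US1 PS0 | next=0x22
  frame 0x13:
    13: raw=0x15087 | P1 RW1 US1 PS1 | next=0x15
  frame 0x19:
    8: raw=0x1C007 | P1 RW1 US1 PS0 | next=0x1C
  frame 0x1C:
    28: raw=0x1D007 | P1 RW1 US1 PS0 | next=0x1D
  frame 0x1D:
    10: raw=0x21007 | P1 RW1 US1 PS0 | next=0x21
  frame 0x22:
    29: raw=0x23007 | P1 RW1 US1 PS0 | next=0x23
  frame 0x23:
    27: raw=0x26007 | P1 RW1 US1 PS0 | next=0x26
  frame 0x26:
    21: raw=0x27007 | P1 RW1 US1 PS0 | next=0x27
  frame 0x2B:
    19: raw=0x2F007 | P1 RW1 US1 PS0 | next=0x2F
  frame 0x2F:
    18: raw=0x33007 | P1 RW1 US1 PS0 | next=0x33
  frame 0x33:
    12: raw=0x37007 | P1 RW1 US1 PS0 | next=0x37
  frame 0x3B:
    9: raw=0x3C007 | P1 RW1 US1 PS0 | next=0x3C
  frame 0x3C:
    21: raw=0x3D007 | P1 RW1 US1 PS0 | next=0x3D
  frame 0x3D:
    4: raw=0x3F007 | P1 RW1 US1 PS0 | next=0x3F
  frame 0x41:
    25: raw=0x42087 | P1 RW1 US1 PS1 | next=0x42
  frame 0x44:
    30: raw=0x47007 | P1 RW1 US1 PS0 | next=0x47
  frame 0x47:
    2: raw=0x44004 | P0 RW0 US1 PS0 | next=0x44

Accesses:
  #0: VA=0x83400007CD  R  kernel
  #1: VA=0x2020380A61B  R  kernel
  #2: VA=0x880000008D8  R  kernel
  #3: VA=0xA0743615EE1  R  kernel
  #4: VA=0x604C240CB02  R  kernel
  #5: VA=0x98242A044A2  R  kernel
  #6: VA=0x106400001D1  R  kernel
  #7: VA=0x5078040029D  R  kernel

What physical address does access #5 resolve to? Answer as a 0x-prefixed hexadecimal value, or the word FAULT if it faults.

Trace:
#0 VA=0x83400007CD (r,kernel):
  L0 @0x12[1] → 0x13007  P=1,RW=1,US=1,PS=0
  L1 @0x13[13] → 0x15087  P=1,RW=1,US=1,PS=1
  ✓ 0x157CD (huge @L1)  — 2 lookups
#1 VA=0x2020380A61B (r,kernel):
  L0 @0x12[4] → 0x19007  P=1,RW=1,US=1,PS=0
  L1 @0x19[8] → 0x1C007  P=1,RW=1,US=1,PS=0
  L2 @0x1C[28] → 0x1D007  P=1,RW=1,US=1,PS=0
  L3 @0x1D[10] → 0x21007  P=1,RW=1,US=1,PS=0
  ✓ 0x2161B  — 4 lookups
#2 VA=0x880000008D8 (r,kernel):
  L0 @0x12[17] → 0x53004  P=0,RW=0,US=1,PS=0
  → PAGE_NOT_PRESENT  (1 entries read)
#3 VA=0xA0743615EE1 (r,kernel):
  L0 @0x12[20] → 0x22007  P=1,RW=1,US=1,PS=0
  L1 @0x22[29] → 0x23007  P=1,RW=1,US=1,PS=0
  L2 @0x23[27] → 0x26007  P=1,RW=1,US=1,PS=0
  L3 @0x26[21] → 0x27007  P=1,RW=1,US=1,PS=0
  ✓ 0x27EE1  — 4 lookups
#4 VA=0x604C240CB02 (r,kernel):
  L0 @0x12[12] → 0x2B007  P=1,RW=1,US=1,PS=0
  L1 @0x2B[19] → 0x2F007  P=1,RW=1,US=1,PS=0
  L2 @0x2F[18] → 0x33007  P=1,RW=1,US=1,PS=0
  L3 @0x33[12] → 0x37007  P=1,RW=1,US=1,PS=0
  ✓ 0x37B02  — 4 lookups
#5 VA=0x98242A044A2 (r,kernel):
  L0 @0x12[19] → 0x3B007  P=1,RW=1,US=1,PS=0
  L1 @0x3B[9] → 0x3C007  P=1,RW=1,US=1,PS=0
  L2 @0x3C[21] → 0x3D007  P=1,RW=1,US=1,PS=0
  L3 @0x3D[4] → 0x3F007  P=1,RW=1,US=1,PS=0
  ✓ 0x3F4A2  — 4 lookups
#6 VA=0x106400001D1 (r,kernel):
  L0 @0x12[2] → 0x41007  P=1,RW=1,US=1,PS=0
  L1 @0x41[25] → 0x42087  P=1,RW=1,US=1,PS=1
  ✓ 0x421D1 (huge @L1)  — 2 lookups
#7 VA=0x5078040029D (r,kernel):
  L0 @0x12[10] → 0x44007  P=1,RW=1,US=1,PS=0
  L1 @0x44[30] → 0x47007  P=1,RW=1,US=1,PS=0
  L2 @0x47[2] → 0x44004  P=0,RW=0,US=1,PS=0
  → PAGE_NOT_PRESENT  (3 entries read)

Access #5 PA: 0x3F4A2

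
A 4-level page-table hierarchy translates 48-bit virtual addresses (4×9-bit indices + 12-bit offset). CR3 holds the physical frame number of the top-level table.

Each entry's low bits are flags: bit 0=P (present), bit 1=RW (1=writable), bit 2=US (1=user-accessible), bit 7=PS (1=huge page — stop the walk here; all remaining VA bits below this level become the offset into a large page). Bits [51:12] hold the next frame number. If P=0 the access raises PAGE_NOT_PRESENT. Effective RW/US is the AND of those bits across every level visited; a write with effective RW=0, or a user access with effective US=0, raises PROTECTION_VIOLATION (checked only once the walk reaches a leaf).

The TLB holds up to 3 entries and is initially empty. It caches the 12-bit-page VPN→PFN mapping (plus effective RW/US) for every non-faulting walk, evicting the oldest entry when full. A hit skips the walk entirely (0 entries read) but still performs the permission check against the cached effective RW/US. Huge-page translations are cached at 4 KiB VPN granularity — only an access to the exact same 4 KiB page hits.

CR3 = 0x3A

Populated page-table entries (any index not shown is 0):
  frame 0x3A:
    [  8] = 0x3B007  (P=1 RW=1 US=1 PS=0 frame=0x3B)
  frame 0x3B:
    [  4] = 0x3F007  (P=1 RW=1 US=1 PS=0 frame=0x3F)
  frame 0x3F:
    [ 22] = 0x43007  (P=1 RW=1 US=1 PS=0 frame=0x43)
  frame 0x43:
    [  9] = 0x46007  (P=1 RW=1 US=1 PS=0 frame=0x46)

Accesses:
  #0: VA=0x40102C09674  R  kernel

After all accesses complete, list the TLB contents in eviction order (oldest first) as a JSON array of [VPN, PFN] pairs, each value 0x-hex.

Trace:
#0 VA=0x40102C09674 (r,kernel):
  [0] read 0x3A idx=8: raw=0x3B007 flags P=1 W=1 U=1 S=0
  [1] read 0x3B idx=4: raw=0x3F007 flags P=1 W=1 U=1 S=0
  [2] read 0x3F idx=22: raw=0x43007 flags P=1 W=1 U=1 S=0
  [3] read 0x43 idx=9: raw=0x46007 flags P=1 W=1 U=1 S=0
  → PA=0x46674  (4 entries read)

TLB: [["0x40102C09", "0x46"]]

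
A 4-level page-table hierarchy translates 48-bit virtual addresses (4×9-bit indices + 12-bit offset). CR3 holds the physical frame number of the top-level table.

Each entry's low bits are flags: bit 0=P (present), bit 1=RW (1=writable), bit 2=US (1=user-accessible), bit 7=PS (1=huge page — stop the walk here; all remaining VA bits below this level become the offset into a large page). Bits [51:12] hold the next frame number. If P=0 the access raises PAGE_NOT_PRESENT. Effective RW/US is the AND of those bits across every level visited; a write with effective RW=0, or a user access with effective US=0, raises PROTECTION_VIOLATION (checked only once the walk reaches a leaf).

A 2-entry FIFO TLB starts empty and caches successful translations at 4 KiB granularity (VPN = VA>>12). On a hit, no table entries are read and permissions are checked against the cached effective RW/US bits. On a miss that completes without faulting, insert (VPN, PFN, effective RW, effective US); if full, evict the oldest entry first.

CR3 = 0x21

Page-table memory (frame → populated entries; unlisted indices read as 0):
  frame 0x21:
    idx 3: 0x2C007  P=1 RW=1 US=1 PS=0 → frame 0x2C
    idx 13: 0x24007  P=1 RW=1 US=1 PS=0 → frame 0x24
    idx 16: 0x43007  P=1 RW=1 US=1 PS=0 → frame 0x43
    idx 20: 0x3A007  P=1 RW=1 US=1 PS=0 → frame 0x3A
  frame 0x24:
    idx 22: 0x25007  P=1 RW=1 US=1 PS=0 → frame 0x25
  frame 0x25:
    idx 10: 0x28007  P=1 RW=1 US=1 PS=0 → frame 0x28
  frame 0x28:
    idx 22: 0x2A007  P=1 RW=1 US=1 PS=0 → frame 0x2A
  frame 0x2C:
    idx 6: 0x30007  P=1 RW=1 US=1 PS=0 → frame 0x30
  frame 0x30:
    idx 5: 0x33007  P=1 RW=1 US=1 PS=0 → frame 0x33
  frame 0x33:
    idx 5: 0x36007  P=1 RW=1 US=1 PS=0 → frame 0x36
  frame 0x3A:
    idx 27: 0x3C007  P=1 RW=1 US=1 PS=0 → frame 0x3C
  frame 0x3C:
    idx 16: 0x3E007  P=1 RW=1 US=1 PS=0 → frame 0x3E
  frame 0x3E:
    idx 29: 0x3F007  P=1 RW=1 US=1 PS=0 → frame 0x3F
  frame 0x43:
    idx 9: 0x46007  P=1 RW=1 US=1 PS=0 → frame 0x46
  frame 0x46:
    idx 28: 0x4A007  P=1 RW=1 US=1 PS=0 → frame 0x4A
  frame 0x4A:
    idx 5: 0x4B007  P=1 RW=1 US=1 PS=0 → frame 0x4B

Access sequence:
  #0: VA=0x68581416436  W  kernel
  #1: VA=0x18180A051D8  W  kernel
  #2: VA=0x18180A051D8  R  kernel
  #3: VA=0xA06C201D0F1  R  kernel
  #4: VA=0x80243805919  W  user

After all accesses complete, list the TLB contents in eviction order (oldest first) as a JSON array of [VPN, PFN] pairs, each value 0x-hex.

Trace:
#0 VA=0x68581416436 (w,kernel):
  lvl0: tbl 0x21, slot 13 ⇒ 0x24007 (P1/RW1/US1/PS0)
  lvl1: tbl 0x24, slot 22 ⇒ 0x25007 (P1/RW1/US1/PS0)
  lvl2: tbl 0x25, slot 10 ⇒ 0x28007 (P1/RW1/US1/PS0)
  lvl3: tbl 0x28, slot 22 ⇒ 0x2A007 (P1/RW1/US1/PS0)
  ✓ 0x2A436  — 4 lookups
#1 VA=0x18180A051D8 (w,kernel):
  lvl0: tbl 0x21, slot 3 ⇒ 0x2C007 (P1/RW1/US1/PS0)
  lvl1: tbl 0x2C, slot 6 ⇒ 0x30007 (P1/RW1/US1/PS0)
  lvl2: tbl 0x30, slot 5 ⇒ 0x33007 (P1/RW1/US1/PS0)
  lvl3: tbl 0x33, slot 5 ⇒ 0x36007 (P1/RW1/US1/PS0)
  ✓ 0x361D8  — 4 lookups
#2 VA=0x18180A051D8 (r,kernel):
  TLB hit vpn=0x18180A05 → PA=0x361D8
#3 VA=0xA06C201D0F1 (r,kernel):
  lvl0: tbl 0x21, slot 20 ⇒ 0x3A007 (P1/RW1/US1/PS0)
  lvl1: tbl 0x3A, slot 27 ⇒ 0x3C007 (P1/RW1/US1/PS0)
  lvl2: tbl 0x3C, slot 16 ⇒ 0x3E007 (P1/RW1/US1/PS0)
  lvl3: tbl 0x3E, slot 29 ⇒ 0x3F007 (P1/RW1/US1/PS0)
  ✓ 0x3F0F1  — 4 lookups
#4 VA=0x80243805919 (w,user):
  lvl0: tbl 0x21, slot 16 ⇒ 0x43007 (P1/RW1/US1/PS0)
  lvl1: tbl 0x43, slot 9 ⇒ 0x46007 (P1/RW1/US1/PS0)
  lvl2: tbl 0x46, slot 28 ⇒ 0x4A007 (P1/RW1/US1/PS0)
  lvl3: tbl 0x4A, slot 5 ⇒ 0x4B007 (P1/RW1/US1/PS0)
  ✓ 0x4B919  — 4 lookups

TLB: [["0xA06C201D", "0x3F"], ["0x80243805", "0x4B"]]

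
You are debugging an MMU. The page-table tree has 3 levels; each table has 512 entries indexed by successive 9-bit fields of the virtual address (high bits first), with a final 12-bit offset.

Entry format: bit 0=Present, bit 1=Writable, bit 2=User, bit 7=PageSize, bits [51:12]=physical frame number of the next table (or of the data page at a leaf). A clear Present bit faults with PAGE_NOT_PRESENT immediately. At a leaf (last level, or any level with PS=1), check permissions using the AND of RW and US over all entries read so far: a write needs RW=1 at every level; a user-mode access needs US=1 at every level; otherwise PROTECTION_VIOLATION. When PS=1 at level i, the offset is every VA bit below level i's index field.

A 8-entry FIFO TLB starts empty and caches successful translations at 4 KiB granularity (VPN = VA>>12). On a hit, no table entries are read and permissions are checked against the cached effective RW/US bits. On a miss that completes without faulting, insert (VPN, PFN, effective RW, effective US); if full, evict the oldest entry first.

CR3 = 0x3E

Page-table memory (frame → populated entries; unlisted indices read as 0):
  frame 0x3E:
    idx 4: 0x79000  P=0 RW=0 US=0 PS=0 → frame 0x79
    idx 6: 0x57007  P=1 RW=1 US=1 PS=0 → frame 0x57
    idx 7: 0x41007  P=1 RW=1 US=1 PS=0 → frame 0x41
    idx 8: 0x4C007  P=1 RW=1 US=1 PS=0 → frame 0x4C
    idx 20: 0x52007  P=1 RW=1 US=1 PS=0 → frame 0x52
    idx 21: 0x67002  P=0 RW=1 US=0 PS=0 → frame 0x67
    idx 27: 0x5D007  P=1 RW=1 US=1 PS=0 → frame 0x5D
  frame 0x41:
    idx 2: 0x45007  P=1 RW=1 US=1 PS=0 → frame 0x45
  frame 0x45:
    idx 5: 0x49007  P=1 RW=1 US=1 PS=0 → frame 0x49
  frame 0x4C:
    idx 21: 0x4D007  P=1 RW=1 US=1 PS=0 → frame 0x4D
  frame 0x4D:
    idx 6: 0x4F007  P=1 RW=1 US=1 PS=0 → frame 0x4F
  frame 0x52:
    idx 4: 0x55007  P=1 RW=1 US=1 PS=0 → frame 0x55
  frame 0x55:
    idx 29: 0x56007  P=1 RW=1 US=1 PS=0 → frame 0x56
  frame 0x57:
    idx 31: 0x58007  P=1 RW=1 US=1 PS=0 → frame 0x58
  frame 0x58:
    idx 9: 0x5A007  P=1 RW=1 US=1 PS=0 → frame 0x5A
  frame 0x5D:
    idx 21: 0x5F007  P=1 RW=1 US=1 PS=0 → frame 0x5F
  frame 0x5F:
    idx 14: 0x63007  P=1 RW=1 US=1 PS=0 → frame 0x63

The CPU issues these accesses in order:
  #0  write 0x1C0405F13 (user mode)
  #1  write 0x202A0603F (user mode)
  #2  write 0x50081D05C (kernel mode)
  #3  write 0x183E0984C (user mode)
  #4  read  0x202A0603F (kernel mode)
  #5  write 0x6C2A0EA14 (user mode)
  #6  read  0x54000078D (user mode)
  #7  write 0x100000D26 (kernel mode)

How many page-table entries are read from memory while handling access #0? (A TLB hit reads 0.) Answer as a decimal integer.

Per-access translation:
#0 VA=0x1C0405F13 (w,user):
  lvl0: tbl 0x3E, slot 7 ⇒ 0x41007 (P1/RW1/US1/PS0)
  lvl1: tbl 0x41, slot 2 ⇒ 0x45007 (P1/RW1/US1/PS0)
  lvl2: tbl 0x45, slot 5 ⇒ 0x49007 (P1/RW1/US1/PS0)
  ✓ 0x49F13  — 3 lookups
#1 VA=0x202A0603F (w,user):
  lvl0: tbl 0x3E, slot 8 ⇒ 0x4C007 (P1/RW1/US1/PS0)
  lvl1: tbl 0x4C, slot 21 ⇒ 0x4D007 (P1/RW1/US1/PS0)
  lvl2: tbl 0x4D, slot 6 ⇒ 0x4F007 (P1/RW1/US1/PS0)
  ✓ 0x4F03F  — 3 lookups
#2 VA=0x50081D05C (w,kernel):
  lvl0: tbl 0x3E, slot 20 ⇒ 0x52007 (P1/RW1/US1/PS0)
  lvl1: tbl 0x52, slot 4 ⇒ 0x55007 (P1/RW1/US1/PS0)
  lvl2: tbl 0x55, slot 29 ⇒ 0x56007 (P1/RW1/US1/PS0)
  ✓ 0x5605C  — 3 lookups
#3 VA=0x183E0984C (w,user):
  lvl0: tbl 0x3E, slot 6 ⇒ 0x57007 (P1/RW1/US1/PS0)
  lvl1: tbl 0x57, slot 31 ⇒ 0x58007 (P1/RW1/US1/PS0)
  lvl2: tbl 0x58, slot 9 ⇒ 0x5A007 (P1/RW1/US1/PS0)
  ✓ 0x5A84C  — 3 lookups
#4 VA=0x202A0603F (r,kernel):
  TLB hit vpn=0x202A06 → PA=0x4F03F
#5 VA=0x6C2A0EA14 (w,user):
  lvl0: tbl 0x3E, slot 27 ⇒ 0x5D007 (P1/RW1/US1/PS0)
  lvl1: tbl 0x5D, slot 21 ⇒ 0x5F007 (P1/RW1/US1/PS0)
  lvl2: tbl 0x5F, slot 14 ⇒ 0x63007 (P1/RW1/US1/PS0)
  ✓ 0x63A14  — 3 lookups
#6 VA=0x54000078D (r,user):
  lvl0: tbl 0x3E, slot 21 ⇒ 0x67002 (P0/RW1/US0/PS0)
  ⇒ fault: PAGE_NOT_PRESENT  — 1 lookups
#7 VA=0x100000D26 (w,kernel):
  lvl0: tbl 0x3E, slot 4 ⇒ 0x79000 (P0/RW0/US0/PS0)
  ⇒ fault: PAGE_NOT_PRESENT  — 1 lookups

Entries read for #0: 3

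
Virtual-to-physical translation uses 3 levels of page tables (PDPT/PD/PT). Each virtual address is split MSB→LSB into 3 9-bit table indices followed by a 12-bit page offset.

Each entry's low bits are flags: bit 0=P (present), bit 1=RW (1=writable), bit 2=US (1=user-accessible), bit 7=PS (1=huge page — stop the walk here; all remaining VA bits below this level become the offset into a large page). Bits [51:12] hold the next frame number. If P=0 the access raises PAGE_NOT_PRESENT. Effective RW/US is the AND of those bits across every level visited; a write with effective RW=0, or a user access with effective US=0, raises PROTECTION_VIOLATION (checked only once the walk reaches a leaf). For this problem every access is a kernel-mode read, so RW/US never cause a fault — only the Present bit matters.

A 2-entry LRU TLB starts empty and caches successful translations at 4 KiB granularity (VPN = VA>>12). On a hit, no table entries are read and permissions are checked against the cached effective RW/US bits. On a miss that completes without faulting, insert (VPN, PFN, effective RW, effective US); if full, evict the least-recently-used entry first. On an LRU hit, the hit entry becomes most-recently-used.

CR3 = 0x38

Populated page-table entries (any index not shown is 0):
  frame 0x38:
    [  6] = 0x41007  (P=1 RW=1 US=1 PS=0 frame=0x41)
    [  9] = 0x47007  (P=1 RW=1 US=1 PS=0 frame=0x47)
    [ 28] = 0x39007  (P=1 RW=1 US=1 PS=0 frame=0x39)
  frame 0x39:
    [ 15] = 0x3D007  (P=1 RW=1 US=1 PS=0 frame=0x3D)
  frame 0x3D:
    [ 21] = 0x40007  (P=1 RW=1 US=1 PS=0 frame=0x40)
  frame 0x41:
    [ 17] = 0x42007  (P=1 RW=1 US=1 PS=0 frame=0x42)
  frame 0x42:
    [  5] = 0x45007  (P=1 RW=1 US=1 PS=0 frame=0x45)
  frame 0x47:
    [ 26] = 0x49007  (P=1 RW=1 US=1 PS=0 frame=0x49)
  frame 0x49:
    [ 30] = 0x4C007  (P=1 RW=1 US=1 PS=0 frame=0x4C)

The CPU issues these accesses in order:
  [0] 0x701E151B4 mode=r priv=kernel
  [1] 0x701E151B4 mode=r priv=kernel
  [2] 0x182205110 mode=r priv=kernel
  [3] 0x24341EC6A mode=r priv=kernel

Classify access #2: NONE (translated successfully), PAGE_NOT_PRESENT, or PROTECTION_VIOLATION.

Per-access translation:
#0 VA=0x701E151B4 (r,kernel):
  lvl0: tbl 0x38, slot 28 ⇒ 0x39007 (P1/RW1/US1/PS0)
  lvl1: tbl 0x39, slot 15 ⇒ 0x3D007 (P1/RW1/US1/PS0)
  lvl2: tbl 0x3D, slot 21 ⇒ 0x40007 (P1/RW1/US1/PS0)
  ✓ 0x401B4  — 3 lookups
#1 VA=0x701E151B4 (r,kernel):
  TLB hit vpn=0x701E15 → PA=0x401B4
#2 VA=0x182205110 (r,kernel):
  lvl0: tbl 0x38, slot 6 ⇒ 0x41007 (P1/RW1/US1/PS0)
  lvl1: tbl 0x41, slot 17 ⇒ 0x42007 (P1/RW1/US1/PS0)
  lvl2: tbl 0x42, slot 5 ⇒ 0x45007 (P1/RW1/US1/PS0)
  ✓ 0x45110  — 3 lookups
#3 VA=0x24341EC6A (r,kernel):
  lvl0: tbl 0x38, slot 9 ⇒ 0x47007 (P1/RW1/US1/PS0)
  lvl1: tbl 0x47, slot 26 ⇒ 0x49007 (P1/RW1/US1/PS0)
  lvl2: tbl 0x49, slot 30 ⇒ 0x4C007 (P1/RW1/US1/PS0)
  ✓ 0x4CC6A  — 3 lookups

Access #2 fault: NONE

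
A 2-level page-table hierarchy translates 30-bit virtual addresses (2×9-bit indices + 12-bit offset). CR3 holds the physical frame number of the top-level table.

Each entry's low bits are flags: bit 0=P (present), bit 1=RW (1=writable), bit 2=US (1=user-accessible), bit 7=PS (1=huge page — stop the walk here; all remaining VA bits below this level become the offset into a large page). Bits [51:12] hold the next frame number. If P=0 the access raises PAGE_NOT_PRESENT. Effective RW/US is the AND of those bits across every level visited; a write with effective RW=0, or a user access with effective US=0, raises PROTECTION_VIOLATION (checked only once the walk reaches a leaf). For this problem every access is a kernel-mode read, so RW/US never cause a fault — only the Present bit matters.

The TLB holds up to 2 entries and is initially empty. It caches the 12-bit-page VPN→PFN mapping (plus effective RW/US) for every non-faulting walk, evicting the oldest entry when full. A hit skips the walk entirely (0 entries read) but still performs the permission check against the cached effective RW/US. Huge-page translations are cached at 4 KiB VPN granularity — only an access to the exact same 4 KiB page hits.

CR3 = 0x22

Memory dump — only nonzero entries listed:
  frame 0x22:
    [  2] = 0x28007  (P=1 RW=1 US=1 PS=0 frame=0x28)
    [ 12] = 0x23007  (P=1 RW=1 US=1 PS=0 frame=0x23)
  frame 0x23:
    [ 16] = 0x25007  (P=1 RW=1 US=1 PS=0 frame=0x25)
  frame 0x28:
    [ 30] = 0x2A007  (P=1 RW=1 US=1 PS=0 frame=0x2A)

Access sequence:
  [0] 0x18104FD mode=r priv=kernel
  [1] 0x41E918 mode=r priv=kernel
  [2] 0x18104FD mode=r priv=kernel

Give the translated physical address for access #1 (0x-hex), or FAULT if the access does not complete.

Walk each access:
#0 VA=0x18104FD (r,kernel):
  lvl0: tbl 0x22, slot 12 ⇒ 0x23007 (P1/RW1/US1/PS0)
  lvl1: tbl 0x23, slot 16 ⇒ 0x25007 (P1/RW1/US1/PS0)
  → PA=0x254FD  (2 entries read)
#1 VA=0x41E918 (r,kernel):
  lvl0: tbl 0x22, slot 2 ⇒ 0x28007 (P1/RW1/US1/PS0)
  lvl1: tbl 0x28, slot 30 ⇒ 0x2A007 (P1/RW1/US1/PS0)
  → PA=0x2A918  (2 entries read)
#2 VA=0x18104FD (r,kernel):
  TLB hit vpn=0x1810 → PA=0x254FD

Access #1 PA: 0x2A918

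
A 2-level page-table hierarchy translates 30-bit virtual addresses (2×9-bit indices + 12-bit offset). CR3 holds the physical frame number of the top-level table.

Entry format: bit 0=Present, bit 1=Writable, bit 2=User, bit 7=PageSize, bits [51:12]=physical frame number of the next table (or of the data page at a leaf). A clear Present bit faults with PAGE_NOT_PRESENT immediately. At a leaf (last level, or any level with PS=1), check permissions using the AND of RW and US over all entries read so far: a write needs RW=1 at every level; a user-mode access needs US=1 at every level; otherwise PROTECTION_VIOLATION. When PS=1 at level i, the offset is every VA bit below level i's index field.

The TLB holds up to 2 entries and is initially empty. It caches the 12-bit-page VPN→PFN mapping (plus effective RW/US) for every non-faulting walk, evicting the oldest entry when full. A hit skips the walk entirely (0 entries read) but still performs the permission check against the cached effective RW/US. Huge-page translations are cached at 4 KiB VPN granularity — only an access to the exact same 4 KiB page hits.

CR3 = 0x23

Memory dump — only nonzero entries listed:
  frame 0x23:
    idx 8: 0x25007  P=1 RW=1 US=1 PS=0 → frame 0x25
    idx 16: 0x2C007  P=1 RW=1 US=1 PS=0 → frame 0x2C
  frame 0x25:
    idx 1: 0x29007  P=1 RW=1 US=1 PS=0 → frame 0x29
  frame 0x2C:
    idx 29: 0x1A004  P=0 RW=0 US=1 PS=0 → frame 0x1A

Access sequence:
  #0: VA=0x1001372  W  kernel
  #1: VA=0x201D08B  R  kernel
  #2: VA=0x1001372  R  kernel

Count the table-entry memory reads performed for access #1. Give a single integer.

Trace:
#0 VA=0x1001372 (w,kernel):
  L0: frame=0x23 idx=8 entry=0x25007 [P=1 RW=1 US=1 PS=0]
  L1: frame=0x25 idx=1 entry=0x29007 [P=1 RW=1 US=1 PS=0]
  → PA=0x29372  (2 entries read)
#1 VA=0x201D08B (r,kernel):
  L0: frame=0x23 idx=16 entry=0x2C007 [P=1 RW=1 US=1 PS=0]
  L1: frame=0x2C idx=29 entry=0x1A004 [P=0 RW=0 US=1 PS=0]
  ⇒ fault: PAGE_NOT_PRESENT  — 2 lookups
#2 VA=0x1001372 (r,kernel):
  TLB hit vpn=0x1001 → PA=0x29372

Entries read for #1: 2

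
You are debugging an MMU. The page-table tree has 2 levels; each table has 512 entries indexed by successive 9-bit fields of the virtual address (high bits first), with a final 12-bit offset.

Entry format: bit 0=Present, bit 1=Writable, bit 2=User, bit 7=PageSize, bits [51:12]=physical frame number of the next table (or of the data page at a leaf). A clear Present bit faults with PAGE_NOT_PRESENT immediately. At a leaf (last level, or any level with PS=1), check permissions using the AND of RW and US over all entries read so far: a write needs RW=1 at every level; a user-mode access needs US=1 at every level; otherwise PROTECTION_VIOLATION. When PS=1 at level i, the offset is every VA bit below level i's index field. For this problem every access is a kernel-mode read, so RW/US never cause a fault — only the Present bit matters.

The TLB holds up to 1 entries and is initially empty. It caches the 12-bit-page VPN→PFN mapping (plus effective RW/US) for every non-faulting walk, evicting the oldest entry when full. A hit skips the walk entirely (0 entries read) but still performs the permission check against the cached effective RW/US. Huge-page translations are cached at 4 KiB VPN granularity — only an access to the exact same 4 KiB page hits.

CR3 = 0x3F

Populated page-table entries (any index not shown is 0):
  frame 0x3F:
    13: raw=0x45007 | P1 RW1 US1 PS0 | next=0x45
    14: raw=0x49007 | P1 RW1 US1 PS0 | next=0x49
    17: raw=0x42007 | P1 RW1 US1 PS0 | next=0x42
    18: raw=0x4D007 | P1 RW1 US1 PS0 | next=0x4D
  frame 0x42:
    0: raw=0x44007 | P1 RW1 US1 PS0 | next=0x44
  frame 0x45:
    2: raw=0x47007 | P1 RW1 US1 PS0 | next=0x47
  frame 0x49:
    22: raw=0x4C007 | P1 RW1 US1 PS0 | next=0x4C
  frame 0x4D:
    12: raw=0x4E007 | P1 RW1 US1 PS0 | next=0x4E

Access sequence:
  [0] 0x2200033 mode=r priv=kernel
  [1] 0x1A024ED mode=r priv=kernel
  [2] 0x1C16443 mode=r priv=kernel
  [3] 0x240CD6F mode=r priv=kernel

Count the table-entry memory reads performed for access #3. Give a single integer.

Trace:
#0 VA=0x2200033 (r,kernel):
  L0 @0x3F[17] → 0x42007  P=1,RW=1,US=1,PS=0
  L1 @0x42[0] → 0x44007  P=1,RW=1,US=1,PS=0
  → PA=0x44033  (2 entries read)
#1 VA=0x1A024ED (r,kernel):
  L0 @0x3F[13] → 0x45007  P=1,RW=1,US=1,PS=0
  L1 @0x45[2] → 0x47007  P=1,RW=1,US=1,PS=0
  → PA=0x474ED  (2 entries read)
#2 VA=0x1C16443 (r,kernel):
  L0 @0x3F[14] → 0x49007  P=1,RW=1,US=1,PS=0
  L1 @0x49[22] → 0x4C007  P=1,RW=1,US=1,PS=0
  → PA=0x4C443  (2 entries read)
#3 VA=0x240CD6F (r,kernel):
  L0 @0x3F[18] → 0x4D007  P=1,RW=1,US=1,PS=0
  L1 @0x4D[12] → 0x4E007  P=1,RW=1,US=1,PS=0
  → PA=0x4ED6F  (2 entries read)

Entries read for #3: 2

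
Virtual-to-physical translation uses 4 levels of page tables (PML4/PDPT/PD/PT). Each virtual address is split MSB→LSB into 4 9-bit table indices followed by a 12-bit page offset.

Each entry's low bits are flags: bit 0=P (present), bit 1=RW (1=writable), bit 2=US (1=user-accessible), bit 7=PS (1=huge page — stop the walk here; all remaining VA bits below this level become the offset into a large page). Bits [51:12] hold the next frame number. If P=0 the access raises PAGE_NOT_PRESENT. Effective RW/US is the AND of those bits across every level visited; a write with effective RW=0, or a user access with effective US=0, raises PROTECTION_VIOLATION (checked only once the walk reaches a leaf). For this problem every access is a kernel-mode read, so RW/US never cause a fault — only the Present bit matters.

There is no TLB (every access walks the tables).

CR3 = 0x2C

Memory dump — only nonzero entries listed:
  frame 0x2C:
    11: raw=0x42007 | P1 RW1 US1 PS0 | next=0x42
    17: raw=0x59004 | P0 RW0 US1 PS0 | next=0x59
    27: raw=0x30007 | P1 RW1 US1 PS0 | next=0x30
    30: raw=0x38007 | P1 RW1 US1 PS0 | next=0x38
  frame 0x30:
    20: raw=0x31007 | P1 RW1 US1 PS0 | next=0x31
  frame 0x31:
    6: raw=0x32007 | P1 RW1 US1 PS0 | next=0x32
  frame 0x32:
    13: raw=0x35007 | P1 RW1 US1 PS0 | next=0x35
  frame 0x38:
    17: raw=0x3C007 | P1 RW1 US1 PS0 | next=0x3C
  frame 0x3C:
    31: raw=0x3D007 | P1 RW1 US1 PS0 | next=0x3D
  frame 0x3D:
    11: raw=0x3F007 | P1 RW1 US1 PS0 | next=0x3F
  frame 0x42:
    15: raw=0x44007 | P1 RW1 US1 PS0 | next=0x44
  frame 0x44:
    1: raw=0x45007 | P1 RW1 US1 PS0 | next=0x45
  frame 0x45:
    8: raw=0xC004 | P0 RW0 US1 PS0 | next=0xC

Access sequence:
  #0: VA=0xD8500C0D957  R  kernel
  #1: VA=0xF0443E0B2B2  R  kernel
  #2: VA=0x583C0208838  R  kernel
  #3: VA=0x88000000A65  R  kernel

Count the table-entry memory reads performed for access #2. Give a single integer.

Trace:
#0 VA=0xD8500C0D957 (r,kernel):
  [0] read 0x2C idx=27: raw=0x30007 flags P=1 W=1 U=1 S=0
  [1] read 0x30 idx=20: raw=0x31007 flags P=1 W=1 U=1 S=0
  [2] read 0x31 idx=6: raw=0x32007 flags P=1 W=1 U=1 S=0
  [3] read 0x32 idx=13: raw=0x35007 flags P=1 W=1 U=1 S=0
  ✓ 0x35957  — 4 lookups
#1 VA=0xF0443E0B2B2 (r,kernel):
  [0] read 0x2C idx=30: raw=0x38007 flags P=1 W=1 U=1 S=0
  [1] read 0x38 idx=17: raw=0x3C007 flags P=1 W=1 U=1 S=0
  [2] read 0x3C idx=31: raw=0x3D007 flags P=1 W=1 U=1 S=0
  [3] read 0x3D idx=11: raw=0x3F007 flags P=1 W=1 U=1 S=0
  ✓ 0x3F2B2  — 4 lookups
#2 VA=0x583C0208838 (r,kernel):
  [0] read 0x2C idx=11: raw=0x42007 flags P=1 W=1 U=1 S=0
  [1] read 0x42 idx=15: raw=0x44007 flags P=1 W=1 U=1 S=0
  [2] read 0x44 idx=1: raw=0x45007 flags P=1 W=1 U=1 S=0
  [3] read 0x45 idx=8: raw=0xC004 flags P=0 W=0 U=1 S=0
  → PAGE_NOT_PRESENT  (4 entries read)
#3 VA=0x88000000A65 (r,kernel):
  [0] read 0x2C idx=17: raw=0x59004 flags P=0 W=0 U=1 S=0
  → PAGE_NOT_PRESENT  (1 entries read)

Entries read for #2: 4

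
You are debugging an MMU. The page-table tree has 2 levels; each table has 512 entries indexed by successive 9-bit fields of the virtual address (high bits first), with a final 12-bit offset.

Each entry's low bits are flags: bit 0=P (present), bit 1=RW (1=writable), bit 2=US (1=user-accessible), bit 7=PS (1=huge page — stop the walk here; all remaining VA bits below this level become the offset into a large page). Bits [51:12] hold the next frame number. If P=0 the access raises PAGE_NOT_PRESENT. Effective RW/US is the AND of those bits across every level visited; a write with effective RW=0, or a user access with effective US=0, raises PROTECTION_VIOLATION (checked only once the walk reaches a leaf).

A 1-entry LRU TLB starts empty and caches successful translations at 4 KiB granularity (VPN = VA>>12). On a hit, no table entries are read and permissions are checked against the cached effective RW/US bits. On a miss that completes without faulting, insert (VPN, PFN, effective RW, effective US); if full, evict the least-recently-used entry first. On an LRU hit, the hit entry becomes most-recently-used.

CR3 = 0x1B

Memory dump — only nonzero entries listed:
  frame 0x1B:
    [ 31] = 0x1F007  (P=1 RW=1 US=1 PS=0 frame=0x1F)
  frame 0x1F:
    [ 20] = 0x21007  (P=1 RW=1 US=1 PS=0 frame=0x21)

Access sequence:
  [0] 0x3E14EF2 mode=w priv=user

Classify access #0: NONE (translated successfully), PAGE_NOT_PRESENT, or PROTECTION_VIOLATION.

Per-access translation:
#0 VA=0x3E14EF2 (w,user):
  lvl0: tbl 0x1B, slot 31 ⇒ 0x1F007 (P1/RW1/US1/PS0)
  lvl1: tbl 0x1F, slot 20 ⇒ 0x21007 (P1/RW1/US1/PS0)
  ✓ 0x21EF2  — 2 lookups

Access #0 fault: NONE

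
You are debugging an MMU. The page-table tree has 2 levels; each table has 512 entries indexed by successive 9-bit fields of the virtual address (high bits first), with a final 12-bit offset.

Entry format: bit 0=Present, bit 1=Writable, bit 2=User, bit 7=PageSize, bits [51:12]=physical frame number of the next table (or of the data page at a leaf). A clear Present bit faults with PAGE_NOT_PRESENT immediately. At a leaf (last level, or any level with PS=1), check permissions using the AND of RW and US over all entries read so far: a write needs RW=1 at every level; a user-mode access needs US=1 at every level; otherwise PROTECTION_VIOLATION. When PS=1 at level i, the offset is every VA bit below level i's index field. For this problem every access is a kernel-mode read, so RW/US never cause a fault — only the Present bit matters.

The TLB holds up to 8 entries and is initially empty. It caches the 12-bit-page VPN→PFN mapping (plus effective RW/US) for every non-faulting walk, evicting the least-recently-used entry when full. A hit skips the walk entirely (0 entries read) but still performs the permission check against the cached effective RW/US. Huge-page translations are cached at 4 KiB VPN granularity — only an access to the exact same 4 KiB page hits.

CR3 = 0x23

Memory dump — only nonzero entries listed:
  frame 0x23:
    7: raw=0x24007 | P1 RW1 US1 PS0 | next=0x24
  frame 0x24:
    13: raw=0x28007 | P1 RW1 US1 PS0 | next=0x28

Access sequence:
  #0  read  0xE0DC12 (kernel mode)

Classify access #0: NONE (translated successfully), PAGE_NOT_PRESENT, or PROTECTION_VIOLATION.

Per-access translation:
#0 VA=0xE0DC12 (r,kernel):
  [0] read 0x23 idx=7: raw=0x24007 flags P=1 W=1 U=1 S=0
  [1] read 0x24 idx=13: raw=0x28007 flags P=1 W=1 U=1 S=0
  ✓ 0x28C12  — 2 lookups

Access #0 fault: NONE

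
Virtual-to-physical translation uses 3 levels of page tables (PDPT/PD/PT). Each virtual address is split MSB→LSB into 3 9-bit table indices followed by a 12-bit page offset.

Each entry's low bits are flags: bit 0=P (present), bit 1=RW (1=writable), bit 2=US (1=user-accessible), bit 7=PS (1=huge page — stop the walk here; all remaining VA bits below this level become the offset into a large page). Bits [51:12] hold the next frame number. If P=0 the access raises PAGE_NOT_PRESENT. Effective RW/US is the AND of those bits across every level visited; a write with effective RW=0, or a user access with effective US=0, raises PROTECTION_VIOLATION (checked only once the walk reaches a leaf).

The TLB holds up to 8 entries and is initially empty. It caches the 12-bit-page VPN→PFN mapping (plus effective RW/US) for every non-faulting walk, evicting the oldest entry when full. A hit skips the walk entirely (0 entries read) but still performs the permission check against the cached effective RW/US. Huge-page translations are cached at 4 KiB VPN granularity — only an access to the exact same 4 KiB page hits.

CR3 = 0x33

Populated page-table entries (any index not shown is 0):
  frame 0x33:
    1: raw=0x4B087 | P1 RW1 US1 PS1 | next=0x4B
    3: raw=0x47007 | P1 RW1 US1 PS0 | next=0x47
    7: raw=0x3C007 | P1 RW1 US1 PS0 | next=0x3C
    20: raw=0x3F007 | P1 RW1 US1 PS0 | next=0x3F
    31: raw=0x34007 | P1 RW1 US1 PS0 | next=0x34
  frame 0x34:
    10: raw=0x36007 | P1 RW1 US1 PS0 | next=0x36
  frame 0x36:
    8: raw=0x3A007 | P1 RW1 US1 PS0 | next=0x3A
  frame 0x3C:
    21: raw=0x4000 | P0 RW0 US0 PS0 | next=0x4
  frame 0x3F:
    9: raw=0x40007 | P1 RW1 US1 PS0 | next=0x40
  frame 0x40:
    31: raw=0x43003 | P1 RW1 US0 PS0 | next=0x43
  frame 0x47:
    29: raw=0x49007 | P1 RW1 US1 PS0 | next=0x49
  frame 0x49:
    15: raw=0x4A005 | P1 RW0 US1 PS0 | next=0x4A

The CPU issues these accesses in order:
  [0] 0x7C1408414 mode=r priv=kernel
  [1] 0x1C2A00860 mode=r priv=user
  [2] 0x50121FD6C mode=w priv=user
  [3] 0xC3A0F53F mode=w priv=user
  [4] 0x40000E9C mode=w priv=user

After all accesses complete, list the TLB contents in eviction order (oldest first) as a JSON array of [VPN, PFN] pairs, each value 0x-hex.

Trace:
#0 VA=0x7C1408414 (r,kernel):
  lvl0: tbl 0x33, slot 31 ⇒ 0x34007 (P1/RW1/US1/PS0)
  lvl1: tbl 0x34, slot 10 ⇒ 0x36007 (P1/RW1/US1/PS0)
  lvl2: tbl 0x36, slot 8 ⇒ 0x3A007 (P1/RW1/US1/PS0)
  ✓ 0x3A414  — 3 lookups
#1 VA=0x1C2A00860 (r,user):
  lvl0: tbl 0x33, slot 7 ⇒ 0x3C007 (P1/RW1/US1/PS0)
  lvl1: tbl 0x3C, slot 21 ⇒ 0x4000 (P0/RW0/US0/PS0)
  ⇒ fault: PAGE_NOT_PRESENT  — 2 lookups
#2 VA=0x50121FD6C (w,user):
  lvl0: tbl 0x33, slot 20 ⇒ 0x3F007 (P1/RW1/US1/PS0)
  lvl1: tbl 0x3F, slot 9 ⇒ 0x40007 (P1/RW1/US1/PS0)
  lvl2: tbl 0x40, slot 31 ⇒ 0x43003 (P1/RW1/US0/PS0)
  ⇒ fault: PROTECTION_VIOLATION  — 3 lookups
#3 VA=0xC3A0F53F (w,user):
  lvl0: tbl 0x33, slot 3 ⇒ 0x47007 (P1/RW1/US1/PS0)
  lvl1: tbl 0x47, slot 29 ⇒ 0x49007 (P1/RW1/US1/PS0)
  lvl2: tbl 0x49, slot 15 ⇒ 0x4A005 (P1/RW0/US1/PS0)
  ⇒ fault: PROTECTION_VIOLATION  — 3 lookups
#4 VA=0x40000E9C (w,user):
  lvl0: tbl 0x33, slot 1 ⇒ 0x4B087 (P1/RW1/US1/PS1)
  ✓ 0x4BE9C (huge @L0)  — 1 lookups

TLB: [["0x7C1408", "0x3A"], ["0x40000", "0x4B"]]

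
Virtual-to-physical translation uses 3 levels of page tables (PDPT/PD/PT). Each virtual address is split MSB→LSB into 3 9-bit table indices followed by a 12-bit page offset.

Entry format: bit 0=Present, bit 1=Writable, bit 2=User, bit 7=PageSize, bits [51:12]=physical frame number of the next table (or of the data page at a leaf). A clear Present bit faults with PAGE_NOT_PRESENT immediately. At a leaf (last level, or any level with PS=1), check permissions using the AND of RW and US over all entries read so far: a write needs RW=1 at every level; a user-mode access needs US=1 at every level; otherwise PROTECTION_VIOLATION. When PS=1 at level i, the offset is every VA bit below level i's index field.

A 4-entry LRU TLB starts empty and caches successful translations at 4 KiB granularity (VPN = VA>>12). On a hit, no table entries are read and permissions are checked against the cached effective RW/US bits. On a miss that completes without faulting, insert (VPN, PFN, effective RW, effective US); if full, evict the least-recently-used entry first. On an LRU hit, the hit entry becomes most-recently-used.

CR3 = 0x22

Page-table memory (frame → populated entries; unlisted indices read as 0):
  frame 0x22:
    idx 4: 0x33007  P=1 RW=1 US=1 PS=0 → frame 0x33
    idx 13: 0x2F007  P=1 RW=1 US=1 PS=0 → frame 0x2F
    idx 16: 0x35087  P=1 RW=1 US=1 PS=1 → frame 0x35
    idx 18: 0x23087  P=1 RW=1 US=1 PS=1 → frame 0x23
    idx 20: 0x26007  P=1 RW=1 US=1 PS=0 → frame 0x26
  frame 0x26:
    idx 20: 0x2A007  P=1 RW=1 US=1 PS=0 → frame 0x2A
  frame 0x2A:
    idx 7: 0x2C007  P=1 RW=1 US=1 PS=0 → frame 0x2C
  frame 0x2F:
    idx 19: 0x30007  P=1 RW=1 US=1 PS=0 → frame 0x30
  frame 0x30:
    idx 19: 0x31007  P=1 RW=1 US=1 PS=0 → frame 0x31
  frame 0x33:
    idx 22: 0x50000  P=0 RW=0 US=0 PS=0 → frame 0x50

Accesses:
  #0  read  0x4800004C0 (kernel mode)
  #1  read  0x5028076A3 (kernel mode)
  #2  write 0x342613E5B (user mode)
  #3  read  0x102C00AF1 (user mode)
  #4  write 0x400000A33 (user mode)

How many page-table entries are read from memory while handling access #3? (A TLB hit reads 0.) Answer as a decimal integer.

Per-access translation:
#0 VA=0x4800004C0 (r,kernel):
  L0 @0x22[18] → 0x23087  P=1,RW=1,US=1,PS=1
  ⇒ phys 0x234C0 (huge @L0)  [1 reads]
#1 VA=0x5028076A3 (r,kernel):
  L0 @0x22[20] → 0x26007  P=1,RW=1,US=1,PS=0
  L1 @0x26[20] → 0x2A007  P=1,RW=1,US=1,PS=0
  L2 @0x2A[7] → 0x2C007  P=1,RW=1,US=1,PS=0
  ⇒ phys 0x2C6A3  [3 reads]
#2 VA=0x342613E5B (w,user):
  L0 @0x22[13] → 0x2F007  P=1,RW=1,US=1,PS=0
  L1 @0x2F[19] → 0x30007  P=1,RW=1,US=1,PS=0
  L2 @0x30[19] → 0x31007  P=1,RW=1,US=1,PS=0
  ⇒ phys 0x31E5B  [3 reads]
#3 VA=0x102C00AF1 (r,user):
  L0 @0x22[4] → 0x33007  P=1,RW=1,US=1,PS=0
  L1 @0x33[22] → 0x50000  P=0,RW=0,US=0,PS=0
  ✗ PAGE_NOT_PRESENT  [2 reads]
#4 VA=0x400000A33 (w,user):
  L0 @0x22[16] → 0x35087  P=1,RW=1,US=1,PS=1
  ⇒ phys 0x35A33 (huge @L0)  [1 reads]

Entries read for #3: 2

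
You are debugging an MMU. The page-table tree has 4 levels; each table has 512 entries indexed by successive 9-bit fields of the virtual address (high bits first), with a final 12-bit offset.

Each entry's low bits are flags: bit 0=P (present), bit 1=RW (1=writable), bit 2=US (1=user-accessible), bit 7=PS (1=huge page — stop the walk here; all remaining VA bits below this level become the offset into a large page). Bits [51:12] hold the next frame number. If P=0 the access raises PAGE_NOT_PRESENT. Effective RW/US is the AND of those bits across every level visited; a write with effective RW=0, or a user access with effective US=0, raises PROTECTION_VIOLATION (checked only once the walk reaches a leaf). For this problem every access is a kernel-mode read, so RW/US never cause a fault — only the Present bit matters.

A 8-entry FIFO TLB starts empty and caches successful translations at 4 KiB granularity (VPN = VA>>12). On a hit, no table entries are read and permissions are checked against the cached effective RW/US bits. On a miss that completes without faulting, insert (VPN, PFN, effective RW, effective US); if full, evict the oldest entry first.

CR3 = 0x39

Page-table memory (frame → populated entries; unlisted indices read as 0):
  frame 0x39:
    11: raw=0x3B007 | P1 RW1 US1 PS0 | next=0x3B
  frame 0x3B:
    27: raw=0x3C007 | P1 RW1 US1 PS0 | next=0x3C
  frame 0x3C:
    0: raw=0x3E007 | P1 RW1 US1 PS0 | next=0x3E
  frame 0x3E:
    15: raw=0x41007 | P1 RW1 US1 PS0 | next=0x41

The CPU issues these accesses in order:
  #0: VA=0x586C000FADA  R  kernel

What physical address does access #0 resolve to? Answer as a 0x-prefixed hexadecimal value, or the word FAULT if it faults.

Walk each access:
#0 VA=0x586C000FADA (r,kernel):
  L0: frame=0x39 idx=11 entry=0x3B007 [P=1 RW=1 US=1 PS=0]
  L1: frame=0x3B idx=27 entry=0x3C007 [P=1 RW=1 US=1 PS=0]
  L2: frame=0x3C idx=0 entry=0x3E007 [P=1 RW=1 US=1 PS=0]
  L3: frame=0x3E idx=15 entry=0x41007 [P=1 RW=1 US=1 PS=0]
  ✓ 0x41ADA  — 4 lookups

Access #0 PA: 0x41ADA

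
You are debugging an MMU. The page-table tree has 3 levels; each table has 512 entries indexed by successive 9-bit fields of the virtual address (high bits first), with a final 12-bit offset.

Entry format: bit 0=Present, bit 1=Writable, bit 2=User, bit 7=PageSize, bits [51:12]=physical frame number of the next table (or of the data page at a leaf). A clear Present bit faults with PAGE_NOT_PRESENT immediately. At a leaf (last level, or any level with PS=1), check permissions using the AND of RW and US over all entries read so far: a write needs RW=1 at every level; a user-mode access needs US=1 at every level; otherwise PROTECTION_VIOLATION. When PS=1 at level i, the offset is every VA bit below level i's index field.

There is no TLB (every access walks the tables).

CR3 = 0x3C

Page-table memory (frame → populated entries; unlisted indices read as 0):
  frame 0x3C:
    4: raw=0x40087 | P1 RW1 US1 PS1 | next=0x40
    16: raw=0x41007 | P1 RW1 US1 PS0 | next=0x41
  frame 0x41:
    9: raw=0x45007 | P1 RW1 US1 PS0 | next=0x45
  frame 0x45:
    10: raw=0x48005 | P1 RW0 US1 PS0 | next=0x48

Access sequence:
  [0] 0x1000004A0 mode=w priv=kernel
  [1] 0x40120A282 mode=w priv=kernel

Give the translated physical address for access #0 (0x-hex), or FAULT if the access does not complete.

Trace:
#0 VA=0x1000004A0 (w,kernel):
  L0: frame=0x3C idx=4 entry=0x40087 [P=1 RW=1 US=1 PS=1]
  ⇒ phys 0x404A0 (huge @L0)  [1 reads]
#1 VA=0x40120A282 (w,kernel):
  L0: frame=0x3C idx=16 entry=0x41007 [P=1 RW=1 US=1 PS=0]
  L1: frame=0x41 idx=9 entry=0x45007 [P=1 RW=1 US=1 PS=0]
  L2: frame=0x45 idx=10 entry=0x48005 [P=1 RW=0 US=1 PS=0]
  ✗ PROTECTION_VIOLATION  [3 reads]

Access #0 PA: 0x404A0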